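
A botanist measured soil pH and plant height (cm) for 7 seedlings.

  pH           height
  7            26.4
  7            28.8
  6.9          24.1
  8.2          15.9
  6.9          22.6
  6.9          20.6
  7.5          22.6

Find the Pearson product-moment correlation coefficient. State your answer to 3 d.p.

n = 7, Σx = 50.4, Σy = 161, Σx² = 364.32, Σy² = 3805.9, Σxy = 1150.65
nΣxy − ΣxΣy = 8054.55 − 8114.4 = -59.85
nΣx² − (Σx)² = 2550.24 − 2540.16 = 10.08; nΣy² − (Σy)² = 26641.3 − 25921 = 720.3
r = -59.85 / √(10.08 × 720.3) = -59.85 / 85.2093 ≈ -0.702

-0.702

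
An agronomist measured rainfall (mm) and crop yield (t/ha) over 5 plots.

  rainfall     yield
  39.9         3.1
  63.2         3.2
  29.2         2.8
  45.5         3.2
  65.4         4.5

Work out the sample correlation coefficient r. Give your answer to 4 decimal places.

0.7476

n = 5, Σx = 243.2, Σy = 16.8, Σx² = 12786.3, Σy² = 58.18, Σxy = 847.59
nΣxy − ΣxΣy = 4237.95 − 4085.76 = 152.19
nΣx² − (Σx)² = 63931.5 − 59146.24 = 4785.26; nΣy² − (Σy)² = 290.9 − 282.24 = 8.66
r = 152.19 / √(4785.26 × 8.66) = 152.19 / 203.5690 ≈ 0.7476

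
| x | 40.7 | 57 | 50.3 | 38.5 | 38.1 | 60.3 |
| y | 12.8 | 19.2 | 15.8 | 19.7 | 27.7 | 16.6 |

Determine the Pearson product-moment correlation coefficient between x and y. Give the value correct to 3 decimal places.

-0.336

n = 6, Σx = 284.9, Σy = 111.8, Σx² = 14005.53, Σy² = 2213.06, Σxy = 5224.9
nΣxy − ΣxΣy = 31349.4 − 31851.82 = -502.42
nΣx² − (Σx)² = 84033.18 − 81168.01 = 2865.17; nΣy² − (Σy)² = 13278.36 − 12499.24 = 779.12
r = -502.42 / √(2865.17 × 779.12) = -502.42 / 1494.0921 ≈ -0.336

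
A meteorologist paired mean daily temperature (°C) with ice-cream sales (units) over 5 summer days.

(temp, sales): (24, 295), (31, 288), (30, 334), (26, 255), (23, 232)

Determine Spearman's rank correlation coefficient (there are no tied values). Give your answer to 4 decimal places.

0.5000

Rank temp: 2, 5, 4, 3, 1
Rank sales: 4, 3, 5, 2, 1
d = rank(temp) − rank(sales): -2, 2, -1, 1, 0; Σd² = 10
ρ = 1 − 6Σd² / [n(n²−1)] = 1 − 6×10 / (5×24) = 1 − 60/120 ≈ 0.5000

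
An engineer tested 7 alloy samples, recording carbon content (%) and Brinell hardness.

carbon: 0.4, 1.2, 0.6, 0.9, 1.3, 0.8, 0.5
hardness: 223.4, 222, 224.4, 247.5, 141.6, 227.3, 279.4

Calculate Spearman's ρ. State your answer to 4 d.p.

-0.5000

Rank carbon: 1, 6, 3, 5, 7, 4, 2
Rank hardness: 3, 2, 4, 6, 1, 5, 7
d = rank(carbon) − rank(hardness): -2, 4, -1, -1, 6, -1, -5; Σd² = 84
ρ = 1 − 6Σd² / [n(n²−1)] = 1 − 6×84 / (7×48) = 1 − 504/336 ≈ -0.5000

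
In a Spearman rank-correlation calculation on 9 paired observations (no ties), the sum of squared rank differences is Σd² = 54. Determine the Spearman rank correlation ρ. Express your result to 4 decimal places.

0.5500

ρ = 1 − 6Σd² / [n(n²−1)] = 1 − 6×54 / (9×80)
  = 1 − 324/720 = 1 − 0.45000 ≈ 0.5500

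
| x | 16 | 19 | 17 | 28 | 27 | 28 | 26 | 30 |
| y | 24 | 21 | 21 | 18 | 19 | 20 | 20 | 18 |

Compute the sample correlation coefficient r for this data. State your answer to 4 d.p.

n = 8, Σx = 191, Σy = 161, Σx² = 4779, Σy² = 3267, Σxy = 3777
nΣxy − ΣxΣy = 30216 − 30751 = -535
nΣx² − (Σx)² = 38232 − 36481 = 1751; nΣy² − (Σy)² = 26136 − 25921 = 215
r = -535 / √(1751 × 215) = -535 / 613.5674 ≈ -0.8719

-0.8719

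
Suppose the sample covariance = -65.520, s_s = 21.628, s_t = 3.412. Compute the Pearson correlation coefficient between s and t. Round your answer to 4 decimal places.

r = Cov(s,t) / (s_s · s_t) = -65.520 / (21.628 × 3.412)
  = -65.520 / 73.7947 ≈ -0.8879

-0.8879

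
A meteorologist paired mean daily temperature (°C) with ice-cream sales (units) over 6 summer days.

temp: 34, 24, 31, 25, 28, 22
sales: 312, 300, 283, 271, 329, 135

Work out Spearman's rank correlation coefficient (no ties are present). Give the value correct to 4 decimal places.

Rank temp: 6, 2, 5, 3, 4, 1
Rank sales: 5, 4, 3, 2, 6, 1
d = rank(temp) − rank(sales): 1, -2, 2, 1, -2, 0; Σd² = 14
ρ = 1 − 6Σd² / [n(n²−1)] = 1 − 6×14 / (6×35) = 1 − 84/210 ≈ 0.6000

0.6000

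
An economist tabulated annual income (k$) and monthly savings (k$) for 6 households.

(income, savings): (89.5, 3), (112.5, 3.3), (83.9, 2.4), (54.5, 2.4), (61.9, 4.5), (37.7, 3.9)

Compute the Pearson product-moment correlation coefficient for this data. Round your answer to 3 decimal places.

n = 6, Σx = 440, Σy = 19.5, Σx² = 35928.86, Σy² = 66.87, Σxy = 1397.49
nΣxy − ΣxΣy = 8384.94 − 8580 = -195.06
nΣx² − (Σx)² = 215573.16 − 193600 = 21973.16; nΣy² − (Σy)² = 401.22 − 380.25 = 20.97
r = -195.06 / √(21973.16 × 20.97) = -195.06 / 678.8057 ≈ -0.287

-0.287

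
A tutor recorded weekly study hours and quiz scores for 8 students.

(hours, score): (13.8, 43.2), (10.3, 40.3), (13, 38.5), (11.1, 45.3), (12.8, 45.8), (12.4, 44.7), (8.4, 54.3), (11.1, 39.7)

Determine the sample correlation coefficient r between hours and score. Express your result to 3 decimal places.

-0.547

n = 8, Σx = 92.9, Σy = 351.8, Σx² = 1100.11, Σy² = 15644.98, Σxy = 4051.89
nΣxy − ΣxΣy = 32415.12 − 32682.22 = -267.1
nΣx² − (Σx)² = 8800.88 − 8630.41 = 170.47; nΣy² − (Σy)² = 125159.84 − 123763.24 = 1396.6
r = -267.1 / √(170.47 × 1396.6) = -267.1 / 487.9328 ≈ -0.547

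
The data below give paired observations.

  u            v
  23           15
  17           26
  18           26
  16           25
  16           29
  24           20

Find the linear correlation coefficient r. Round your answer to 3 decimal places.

n = 6, Σu = 114, Σv = 141, Σu² = 2230, Σv² = 3443, Σuv = 2599
nΣuv − ΣuΣv = 15594 − 16074 = -480
nΣu² − (Σu)² = 13380 − 12996 = 384; nΣv² − (Σv)² = 20658 − 19881 = 777
r = -480 / √(384 × 777) = -480 / 546.2307 ≈ -0.879

-0.879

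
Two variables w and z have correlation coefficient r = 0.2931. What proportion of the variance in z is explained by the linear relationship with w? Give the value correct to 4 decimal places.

r² = (0.2931)² = 0.0859

0.0859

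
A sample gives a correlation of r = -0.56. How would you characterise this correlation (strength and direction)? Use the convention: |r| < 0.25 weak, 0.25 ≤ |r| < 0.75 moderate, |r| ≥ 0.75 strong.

moderate negative

r = -0.56 < 0 so the relationship is negative.
|r| = 0.56, which falls in the moderate range.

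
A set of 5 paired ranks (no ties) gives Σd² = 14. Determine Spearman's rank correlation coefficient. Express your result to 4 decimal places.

0.3000

ρ = 1 − 6Σd² / [n(n²−1)] = 1 − 6×14 / (5×24)
  = 1 − 84/120 = 1 − 0.70000 ≈ 0.3000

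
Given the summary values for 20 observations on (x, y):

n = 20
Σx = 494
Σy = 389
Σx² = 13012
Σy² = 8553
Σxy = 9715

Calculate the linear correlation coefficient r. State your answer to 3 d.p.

0.119

r = (nΣxy − ΣxΣy) / √[(nΣx² − (Σx)²)(nΣy² − (Σy)²)]
Numerator: 20×9715 − 494×389 = 2134
Denominator: √[(260240 − 244036)(171060 − 151321)] = √[16204 × 19739] = 17884.3718
r = 2134 / 17884.3718 ≈ 0.119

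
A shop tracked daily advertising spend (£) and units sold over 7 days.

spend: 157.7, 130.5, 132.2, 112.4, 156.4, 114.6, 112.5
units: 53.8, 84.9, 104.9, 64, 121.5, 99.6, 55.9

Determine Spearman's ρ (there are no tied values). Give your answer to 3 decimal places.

0.179

Rank spend: 7, 4, 5, 1, 6, 3, 2
Rank units: 1, 4, 6, 3, 7, 5, 2
d = rank(spend) − rank(units): 6, 0, -1, -2, -1, -2, 0; Σd² = 46
ρ = 1 − 6Σd² / [n(n²−1)] = 1 − 6×46 / (7×48) = 1 − 276/336 ≈ 0.179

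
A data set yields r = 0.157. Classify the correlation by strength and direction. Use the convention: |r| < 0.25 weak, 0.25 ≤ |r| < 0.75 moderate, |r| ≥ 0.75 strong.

weak positive

r = 0.157 > 0 so the relationship is positive.
|r| = 0.157, which falls in the weak range.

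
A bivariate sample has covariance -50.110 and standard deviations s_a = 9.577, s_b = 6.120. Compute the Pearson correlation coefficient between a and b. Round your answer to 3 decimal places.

r = Cov(a,b) / (s_a · s_b) = -50.110 / (9.577 × 6.120)
  = -50.110 / 58.6112 ≈ -0.855

-0.855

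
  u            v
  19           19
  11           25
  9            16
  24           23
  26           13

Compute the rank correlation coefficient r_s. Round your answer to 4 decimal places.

-0.3000

Rank u: 3, 2, 1, 4, 5
Rank v: 3, 5, 2, 4, 1
d = rank(u) − rank(v): 0, -3, -1, 0, 4; Σd² = 26
ρ = 1 − 6Σd² / [n(n²−1)] = 1 − 6×26 / (5×24) = 1 − 156/120 ≈ -0.3000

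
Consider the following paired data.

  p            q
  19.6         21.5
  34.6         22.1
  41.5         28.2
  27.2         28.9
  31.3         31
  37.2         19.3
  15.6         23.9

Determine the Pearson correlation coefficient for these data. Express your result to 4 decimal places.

0.1273

n = 7, Σp = 207, Σq = 174.9, Σp² = 6650.3, Σq² = 4485.81, Σpq = 5203.54
nΣpq − ΣpΣq = 36424.78 − 36204.3 = 220.48
nΣp² − (Σp)² = 46552.1 − 42849 = 3703.1; nΣq² − (Σq)² = 31400.67 − 30590.01 = 810.66
r = 220.48 / √(3703.1 × 810.66) = 220.48 / 1732.6151 ≈ 0.1273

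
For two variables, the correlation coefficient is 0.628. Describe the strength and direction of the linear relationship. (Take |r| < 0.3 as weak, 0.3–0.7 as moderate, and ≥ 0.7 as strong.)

r = 0.628 > 0 so the relationship is positive.
|r| = 0.628, which falls in the moderate range.

moderate positive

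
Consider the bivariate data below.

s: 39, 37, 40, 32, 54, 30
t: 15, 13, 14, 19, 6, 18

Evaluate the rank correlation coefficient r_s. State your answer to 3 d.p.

Rank s: 4, 3, 5, 2, 6, 1
Rank t: 4, 2, 3, 6, 1, 5
d = rank(s) − rank(t): 0, 1, 2, -4, 5, -4; Σd² = 62
ρ = 1 − 6Σd² / [n(n²−1)] = 1 − 6×62 / (6×35) = 1 − 372/210 ≈ -0.771

-0.771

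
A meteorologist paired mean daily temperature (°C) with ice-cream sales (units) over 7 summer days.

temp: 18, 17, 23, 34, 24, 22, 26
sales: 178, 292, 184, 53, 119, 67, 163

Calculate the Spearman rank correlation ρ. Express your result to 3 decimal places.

-0.679

Rank temp: 2, 1, 4, 7, 5, 3, 6
Rank sales: 5, 7, 6, 1, 3, 2, 4
d = rank(temp) − rank(sales): -3, -6, -2, 6, 2, 1, 2; Σd² = 94
ρ = 1 − 6Σd² / [n(n²−1)] = 1 − 6×94 / (7×48) = 1 − 564/336 ≈ -0.679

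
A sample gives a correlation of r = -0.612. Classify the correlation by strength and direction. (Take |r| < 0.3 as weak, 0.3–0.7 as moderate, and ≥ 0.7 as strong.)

moderate negative

r = -0.612 < 0 so the relationship is negative.
|r| = 0.612, which falls in the moderate range.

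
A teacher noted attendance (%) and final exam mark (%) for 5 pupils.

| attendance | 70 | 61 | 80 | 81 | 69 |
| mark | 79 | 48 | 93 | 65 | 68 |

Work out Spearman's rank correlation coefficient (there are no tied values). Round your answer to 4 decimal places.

Rank attendance: 3, 1, 4, 5, 2
Rank mark: 4, 1, 5, 2, 3
d = rank(attendance) − rank(mark): -1, 0, -1, 3, -1; Σd² = 12
ρ = 1 − 6Σd² / [n(n²−1)] = 1 − 6×12 / (5×24) = 1 − 72/120 ≈ 0.4000

0.4000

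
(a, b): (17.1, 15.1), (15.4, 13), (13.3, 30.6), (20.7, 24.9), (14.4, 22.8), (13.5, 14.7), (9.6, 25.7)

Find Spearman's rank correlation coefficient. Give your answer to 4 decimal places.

-0.4286

Rank a: 6, 5, 2, 7, 4, 3, 1
Rank b: 3, 1, 7, 5, 4, 2, 6
d = rank(a) − rank(b): 3, 4, -5, 2, 0, 1, -5; Σd² = 80
ρ = 1 − 6Σd² / [n(n²−1)] = 1 − 6×80 / (7×48) = 1 − 480/336 ≈ -0.4286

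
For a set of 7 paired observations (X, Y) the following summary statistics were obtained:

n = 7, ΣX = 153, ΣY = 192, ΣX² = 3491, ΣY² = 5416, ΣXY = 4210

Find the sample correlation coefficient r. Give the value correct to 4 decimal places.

r = (nΣXY − ΣXΣY) / √[(nΣX² − (ΣX)²)(nΣY² − (ΣY)²)]
Numerator: 7×4210 − 153×192 = 94
Denominator: √[(24437 − 23409)(37912 − 36864)] = √[1028 × 1048] = 1037.9518
r = 94 / 1037.9518 ≈ 0.0906

0.0906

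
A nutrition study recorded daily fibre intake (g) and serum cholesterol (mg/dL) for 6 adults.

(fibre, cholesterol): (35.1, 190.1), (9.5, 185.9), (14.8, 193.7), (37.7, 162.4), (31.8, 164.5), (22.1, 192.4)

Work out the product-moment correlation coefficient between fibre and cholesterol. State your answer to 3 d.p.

n = 6, Σx = 151, Σy = 1089, Σx² = 4462.24, Σy² = 198668.28, Σxy = 26910.94
nΣxy − ΣxΣy = 161465.64 − 164439 = -2973.36
nΣx² − (Σx)² = 26773.44 − 22801 = 3972.44; nΣy² − (Σy)² = 1192009.68 − 1185921 = 6088.68
r = -2973.36 / √(3972.44 × 6088.68) = -2973.36 / 4918.0195 ≈ -0.605

-0.605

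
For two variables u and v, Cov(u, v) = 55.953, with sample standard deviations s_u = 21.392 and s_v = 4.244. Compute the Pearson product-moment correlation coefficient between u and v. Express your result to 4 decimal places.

r = Cov(u,v) / (s_u · s_v) = 55.953 / (21.392 × 4.244)
  = 55.953 / 90.7876 ≈ 0.6163

0.6163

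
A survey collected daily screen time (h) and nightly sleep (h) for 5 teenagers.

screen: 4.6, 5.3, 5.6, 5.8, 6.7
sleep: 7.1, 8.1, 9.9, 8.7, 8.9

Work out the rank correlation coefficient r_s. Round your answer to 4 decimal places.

Rank screen: 1, 2, 3, 4, 5
Rank sleep: 1, 2, 5, 3, 4
d = rank(screen) − rank(sleep): 0, 0, -2, 1, 1; Σd² = 6
ρ = 1 − 6Σd² / [n(n²−1)] = 1 − 6×6 / (5×24) = 1 − 36/120 ≈ 0.7000

0.7000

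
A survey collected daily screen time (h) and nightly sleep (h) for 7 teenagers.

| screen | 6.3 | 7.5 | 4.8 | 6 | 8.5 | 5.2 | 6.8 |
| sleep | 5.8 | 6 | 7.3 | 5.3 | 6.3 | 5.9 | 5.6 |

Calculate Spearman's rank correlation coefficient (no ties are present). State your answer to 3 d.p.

Rank screen: 4, 6, 1, 3, 7, 2, 5
Rank sleep: 3, 5, 7, 1, 6, 4, 2
d = rank(screen) − rank(sleep): 1, 1, -6, 2, 1, -2, 3; Σd² = 56
ρ = 1 − 6Σd² / [n(n²−1)] = 1 − 6×56 / (7×48) = 1 − 336/336 ≈ 0.000

0.000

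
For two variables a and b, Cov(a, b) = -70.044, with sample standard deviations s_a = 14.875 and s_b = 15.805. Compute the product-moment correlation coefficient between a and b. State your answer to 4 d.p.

-0.2979

r = Cov(a,b) / (s_a · s_b) = -70.044 / (14.875 × 15.805)
  = -70.044 / 235.0994 ≈ -0.2979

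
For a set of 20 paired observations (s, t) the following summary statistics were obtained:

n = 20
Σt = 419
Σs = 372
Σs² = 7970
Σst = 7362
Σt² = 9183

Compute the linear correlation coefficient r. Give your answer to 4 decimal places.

r = (nΣst − ΣsΣt) / √[(nΣs² − (Σs)²)(nΣt² − (Σt)²)]
Numerator: 20×7362 − 372×419 = -8628
Denominator: √[(159400 − 138384)(183660 − 175561)] = √[21016 × 8099] = 13046.4012
r = -8628 / 13046.4012 ≈ -0.6613

-0.6613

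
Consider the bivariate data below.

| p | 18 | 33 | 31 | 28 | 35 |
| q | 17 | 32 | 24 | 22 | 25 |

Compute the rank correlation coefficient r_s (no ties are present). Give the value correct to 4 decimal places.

Rank p: 1, 4, 3, 2, 5
Rank q: 1, 5, 3, 2, 4
d = rank(p) − rank(q): 0, -1, 0, 0, 1; Σd² = 2
ρ = 1 − 6Σd² / [n(n²−1)] = 1 − 6×2 / (5×24) = 1 − 12/120 ≈ 0.9000

0.9000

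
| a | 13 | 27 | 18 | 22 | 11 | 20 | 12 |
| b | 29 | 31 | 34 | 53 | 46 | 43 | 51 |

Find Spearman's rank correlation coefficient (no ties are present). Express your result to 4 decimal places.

-0.1429

Rank a: 3, 7, 4, 6, 1, 5, 2
Rank b: 1, 2, 3, 7, 5, 4, 6
d = rank(a) − rank(b): 2, 5, 1, -1, -4, 1, -4; Σd² = 64
ρ = 1 − 6Σd² / [n(n²−1)] = 1 − 6×64 / (7×48) = 1 − 384/336 ≈ -0.1429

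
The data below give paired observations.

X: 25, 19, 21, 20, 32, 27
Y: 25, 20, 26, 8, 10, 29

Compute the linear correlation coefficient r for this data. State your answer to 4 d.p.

n = 6, ΣX = 144, ΣY = 118, ΣX² = 3580, ΣY² = 2706, ΣXY = 2814
nΣXY − ΣXΣY = 16884 − 16992 = -108
nΣX² − (ΣX)² = 21480 − 20736 = 744; nΣY² − (ΣY)² = 16236 − 13924 = 2312
r = -108 / √(744 × 2312) = -108 / 1311.5365 ≈ -0.0823

-0.0823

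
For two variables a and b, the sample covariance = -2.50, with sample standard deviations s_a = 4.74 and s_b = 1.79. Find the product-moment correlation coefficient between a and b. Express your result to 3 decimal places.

r = Cov(a,b) / (s_a · s_b) = -2.50 / (4.74 × 1.79)
  = -2.50 / 8.4846 ≈ -0.295

-0.295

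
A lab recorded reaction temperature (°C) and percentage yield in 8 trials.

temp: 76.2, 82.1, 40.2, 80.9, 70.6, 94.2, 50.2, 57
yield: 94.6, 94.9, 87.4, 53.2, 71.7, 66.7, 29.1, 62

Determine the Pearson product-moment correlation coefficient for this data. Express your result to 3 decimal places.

n = 8, Σx = 551.4, Σy = 559.6, Σx² = 40334.74, Σy² = 42704.76, Σxy = 39157.15
nΣxy − ΣxΣy = 313257.2 − 308563.44 = 4693.76
nΣx² − (Σx)² = 322677.92 − 304041.96 = 18635.96; nΣy² − (Σy)² = 341638.08 − 313152.16 = 28485.92
r = 4693.76 / √(18635.96 × 28485.92) = 4693.76 / 23040.4528 ≈ 0.204

0.204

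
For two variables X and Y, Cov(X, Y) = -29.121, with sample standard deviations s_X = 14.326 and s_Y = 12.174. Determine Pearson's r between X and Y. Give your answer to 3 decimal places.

-0.167

r = Cov(X,Y) / (s_X · s_Y) = -29.121 / (14.326 × 12.174)
  = -29.121 / 174.4047 ≈ -0.167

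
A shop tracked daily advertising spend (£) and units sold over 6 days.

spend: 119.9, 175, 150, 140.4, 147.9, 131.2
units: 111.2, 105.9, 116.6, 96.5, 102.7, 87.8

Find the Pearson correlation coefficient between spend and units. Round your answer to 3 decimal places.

0.196

n = 6, Σx = 864.4, Σy = 620.7, Σx² = 126301.02, Σy² = 64744.19, Σxy = 89612.67
nΣxy − ΣxΣy = 537676.02 − 536533.08 = 1142.94
nΣx² − (Σx)² = 757806.12 − 747187.36 = 10618.76; nΣy² − (Σy)² = 388465.14 − 385268.49 = 3196.65
r = 1142.94 / √(10618.76 × 3196.65) = 1142.94 / 5826.1874 ≈ 0.196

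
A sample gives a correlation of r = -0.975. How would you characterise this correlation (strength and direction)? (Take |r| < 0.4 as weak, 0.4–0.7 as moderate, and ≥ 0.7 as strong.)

strong negative

r = -0.975 < 0 so the relationship is negative.
|r| = 0.975, which falls in the strong range.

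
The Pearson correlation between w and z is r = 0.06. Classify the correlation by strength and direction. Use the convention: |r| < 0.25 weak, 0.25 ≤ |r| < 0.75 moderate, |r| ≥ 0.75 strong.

weak positive

r = 0.06 > 0 so the relationship is positive.
|r| = 0.06, which falls in the weak range.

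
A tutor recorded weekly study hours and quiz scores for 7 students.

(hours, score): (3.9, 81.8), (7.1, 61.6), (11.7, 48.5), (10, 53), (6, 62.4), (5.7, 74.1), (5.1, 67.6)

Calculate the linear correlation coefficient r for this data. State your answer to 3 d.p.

-0.926

n = 7, Σx = 49.5, Σy = 449, Σx² = 397.01, Σy² = 29601.38, Σxy = 2995.36
nΣxy − ΣxΣy = 20967.52 − 22225.5 = -1257.98
nΣx² − (Σx)² = 2779.07 − 2450.25 = 328.82; nΣy² − (Σy)² = 207209.66 − 201601 = 5608.66
r = -1257.98 / √(328.82 × 5608.66) = -1257.98 / 1358.0278 ≈ -0.926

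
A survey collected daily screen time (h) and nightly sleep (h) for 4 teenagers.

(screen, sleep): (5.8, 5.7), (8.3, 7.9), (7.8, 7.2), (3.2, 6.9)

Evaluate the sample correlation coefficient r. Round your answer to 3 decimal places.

n = 4, Σx = 25.1, Σy = 27.7, Σx² = 173.61, Σy² = 194.35, Σxy = 176.87
nΣxy − ΣxΣy = 707.48 − 695.27 = 12.21
nΣx² − (Σx)² = 694.44 − 630.01 = 64.43; nΣy² − (Σy)² = 777.4 − 767.29 = 10.11
r = 12.21 / √(64.43 × 10.11) = 12.21 / 25.5223 ≈ 0.478

0.478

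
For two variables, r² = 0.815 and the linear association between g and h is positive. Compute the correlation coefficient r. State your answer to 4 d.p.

|r| = √0.815 = 0.9028
The association is positive, so r = 0.9028.

0.9028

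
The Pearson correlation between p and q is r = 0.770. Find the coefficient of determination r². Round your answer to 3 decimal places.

r² = (0.770)² = 0.593

0.593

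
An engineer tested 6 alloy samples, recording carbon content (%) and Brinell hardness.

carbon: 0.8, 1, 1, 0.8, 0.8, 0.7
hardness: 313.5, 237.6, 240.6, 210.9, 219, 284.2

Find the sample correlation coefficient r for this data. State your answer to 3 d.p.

-0.331

n = 6, Σx = 5.1, Σy = 1505.8, Σx² = 4.41, Σy² = 385833.82, Σxy = 1271.86
nΣxy − ΣxΣy = 7631.16 − 7679.58 = -48.42
nΣx² − (Σx)² = 26.46 − 26.01 = 0.45; nΣy² − (Σy)² = 2315002.92 − 2267433.64 = 47569.28
r = -48.42 / √(0.45 × 47569.28) = -48.42 / 146.3085 ≈ -0.331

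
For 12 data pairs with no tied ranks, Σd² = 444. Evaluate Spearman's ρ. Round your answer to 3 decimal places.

ρ = 1 − 6Σd² / [n(n²−1)] = 1 − 6×444 / (12×143)
  = 1 − 2664/1716 = 1 − 1.5524 ≈ -0.552

-0.552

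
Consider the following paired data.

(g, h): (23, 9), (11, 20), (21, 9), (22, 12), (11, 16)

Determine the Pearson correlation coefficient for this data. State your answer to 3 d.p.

n = 5, Σg = 88, Σh = 66, Σg² = 1696, Σh² = 962, Σgh = 1056
nΣgh − ΣgΣh = 5280 − 5808 = -528
nΣg² − (Σg)² = 8480 − 7744 = 736; nΣh² − (Σh)² = 4810 − 4356 = 454
r = -528 / √(736 × 454) = -528 / 578.0519 ≈ -0.913

-0.913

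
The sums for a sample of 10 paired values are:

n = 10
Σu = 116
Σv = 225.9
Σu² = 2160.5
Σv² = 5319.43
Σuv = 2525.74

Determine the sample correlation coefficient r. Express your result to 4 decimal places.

-0.2255

r = (nΣuv − ΣuΣv) / √[(nΣu² − (Σu)²)(nΣv² − (Σv)²)]
Numerator: 10×2525.74 − 116×225.9 = -947
Denominator: √[(21605 − 13456)(53194.3 − 51030.81)] = √[8149 × 2163.49] = 4198.8427
r = -947 / 4198.8427 ≈ -0.2255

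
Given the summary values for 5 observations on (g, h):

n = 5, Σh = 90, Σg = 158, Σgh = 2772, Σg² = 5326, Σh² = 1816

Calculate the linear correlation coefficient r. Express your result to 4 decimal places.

r = (nΣgh − ΣgΣh) / √[(nΣg² − (Σg)²)(nΣh² − (Σh)²)]
Numerator: 5×2772 − 158×90 = -360
Denominator: √[(26630 − 24964)(9080 − 8100)] = √[1666 × 980] = 1277.7637
r = -360 / 1277.7637 ≈ -0.2817

-0.2817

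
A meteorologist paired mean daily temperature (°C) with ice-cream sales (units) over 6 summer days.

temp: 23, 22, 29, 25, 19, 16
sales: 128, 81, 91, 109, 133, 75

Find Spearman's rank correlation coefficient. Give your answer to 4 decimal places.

0.2000

Rank temp: 4, 3, 6, 5, 2, 1
Rank sales: 5, 2, 3, 4, 6, 1
d = rank(temp) − rank(sales): -1, 1, 3, 1, -4, 0; Σd² = 28
ρ = 1 − 6Σd² / [n(n²−1)] = 1 − 6×28 / (6×35) = 1 − 168/210 ≈ 0.2000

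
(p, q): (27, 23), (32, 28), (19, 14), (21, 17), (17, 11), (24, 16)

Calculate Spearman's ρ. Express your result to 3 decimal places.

Rank p: 5, 6, 2, 3, 1, 4
Rank q: 5, 6, 2, 4, 1, 3
d = rank(p) − rank(q): 0, 0, 0, -1, 0, 1; Σd² = 2
ρ = 1 − 6Σd² / [n(n²−1)] = 1 − 6×2 / (6×35) = 1 − 12/210 ≈ 0.943

0.943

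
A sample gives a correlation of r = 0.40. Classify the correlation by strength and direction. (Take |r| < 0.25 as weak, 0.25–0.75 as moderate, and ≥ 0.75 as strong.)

r = 0.40 > 0 so the relationship is positive.
|r| = 0.40, which falls in the moderate range.

moderate positive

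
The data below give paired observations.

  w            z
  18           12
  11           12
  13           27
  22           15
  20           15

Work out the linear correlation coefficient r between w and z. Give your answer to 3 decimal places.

-0.274

n = 5, Σw = 84, Σz = 81, Σw² = 1498, Σz² = 1467, Σwz = 1329
nΣwz − ΣwΣz = 6645 − 6804 = -159
nΣw² − (Σw)² = 7490 − 7056 = 434; nΣz² − (Σz)² = 7335 − 6561 = 774
r = -159 / √(434 × 774) = -159 / 579.5826 ≈ -0.274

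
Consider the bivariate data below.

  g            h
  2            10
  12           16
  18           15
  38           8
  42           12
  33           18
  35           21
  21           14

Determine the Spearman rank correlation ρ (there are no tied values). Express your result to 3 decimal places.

-0.071

Rank g: 1, 2, 3, 7, 8, 5, 6, 4
Rank h: 2, 6, 5, 1, 3, 7, 8, 4
d = rank(g) − rank(h): -1, -4, -2, 6, 5, -2, -2, 0; Σd² = 90
ρ = 1 − 6Σd² / [n(n²−1)] = 1 − 6×90 / (8×63) = 1 − 540/504 ≈ -0.071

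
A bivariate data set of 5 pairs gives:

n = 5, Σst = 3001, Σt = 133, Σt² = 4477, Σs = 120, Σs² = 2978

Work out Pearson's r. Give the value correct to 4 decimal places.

r = (nΣst − ΣsΣt) / √[(nΣs² − (Σs)²)(nΣt² − (Σt)²)]
Numerator: 5×3001 − 120×133 = -955
Denominator: √[(14890 − 14400)(22385 − 17689)] = √[490 × 4696] = 1516.9179
r = -955 / 1516.9179 ≈ -0.6296

-0.6296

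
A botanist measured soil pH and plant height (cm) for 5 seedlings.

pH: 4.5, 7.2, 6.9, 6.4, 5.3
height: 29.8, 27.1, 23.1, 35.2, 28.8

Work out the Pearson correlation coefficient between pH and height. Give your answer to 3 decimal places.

-0.307

n = 5, Σx = 30.3, Σy = 144, Σx² = 188.75, Σy² = 4224.54, Σxy = 866.53
nΣxy − ΣxΣy = 4332.65 − 4363.2 = -30.55
nΣx² − (Σx)² = 943.75 − 918.09 = 25.66; nΣy² − (Σy)² = 21122.7 − 20736 = 386.7
r = -30.55 / √(25.66 × 386.7) = -30.55 / 99.6129 ≈ -0.307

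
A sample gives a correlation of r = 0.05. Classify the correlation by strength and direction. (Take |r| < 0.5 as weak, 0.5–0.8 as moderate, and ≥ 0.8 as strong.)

r = 0.05 > 0 so the relationship is positive.
|r| = 0.05, which falls in the weak range.

weak positive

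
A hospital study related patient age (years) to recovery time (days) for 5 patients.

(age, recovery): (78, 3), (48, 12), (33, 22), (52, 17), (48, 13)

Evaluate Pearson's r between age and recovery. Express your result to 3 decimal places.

n = 5, Σx = 259, Σy = 67, Σx² = 14485, Σy² = 1095, Σxy = 3044
nΣxy − ΣxΣy = 15220 − 17353 = -2133
nΣx² − (Σx)² = 72425 − 67081 = 5344; nΣy² − (Σy)² = 5475 − 4489 = 986
r = -2133 / √(5344 × 986) = -2133 / 2295.4703 ≈ -0.929

-0.929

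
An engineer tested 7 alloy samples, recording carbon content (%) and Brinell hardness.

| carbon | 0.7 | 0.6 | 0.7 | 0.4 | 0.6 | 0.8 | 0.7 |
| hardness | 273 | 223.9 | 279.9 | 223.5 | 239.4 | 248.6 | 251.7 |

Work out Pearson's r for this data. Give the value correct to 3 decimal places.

n = 7, Σx = 4.5, Σy = 1740, Σx² = 2.99, Σy² = 435423.68, Σxy = 1129.48
nΣxy − ΣxΣy = 7906.36 − 7830 = 76.36
nΣx² − (Σx)² = 20.93 − 20.25 = 0.68; nΣy² − (Σy)² = 3047965.76 − 3027600 = 20365.76
r = 76.36 / √(0.68 × 20365.76) = 76.36 / 117.6806 ≈ 0.649

0.649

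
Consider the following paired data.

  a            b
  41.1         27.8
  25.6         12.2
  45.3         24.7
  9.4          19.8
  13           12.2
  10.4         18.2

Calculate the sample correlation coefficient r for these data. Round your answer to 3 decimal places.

0.659

n = 6, Σa = 144.8, Σb = 114.9, Σa² = 4762.18, Σb² = 2403.89, Σab = 3107.81
nΣab − ΣaΣb = 18646.86 − 16637.52 = 2009.34
nΣa² − (Σa)² = 28573.08 − 20967.04 = 7606.04; nΣb² − (Σb)² = 14423.34 − 13202.01 = 1221.33
r = 2009.34 / √(7606.04 × 1221.33) = 2009.34 / 3047.8656 ≈ 0.659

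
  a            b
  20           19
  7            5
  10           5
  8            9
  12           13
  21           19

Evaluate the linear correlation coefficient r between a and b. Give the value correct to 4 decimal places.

0.9363

n = 6, Σa = 78, Σb = 70, Σa² = 1198, Σb² = 1022, Σab = 1092
nΣab − ΣaΣb = 6552 − 5460 = 1092
nΣa² − (Σa)² = 7188 − 6084 = 1104; nΣb² − (Σb)² = 6132 − 4900 = 1232
r = 1092 / √(1104 × 1232) = 1092 / 1166.2453 ≈ 0.9363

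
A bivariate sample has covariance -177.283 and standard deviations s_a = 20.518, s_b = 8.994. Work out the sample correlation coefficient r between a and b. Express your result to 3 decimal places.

r = Cov(a,b) / (s_a · s_b) = -177.283 / (20.518 × 8.994)
  = -177.283 / 184.5389 ≈ -0.961

-0.961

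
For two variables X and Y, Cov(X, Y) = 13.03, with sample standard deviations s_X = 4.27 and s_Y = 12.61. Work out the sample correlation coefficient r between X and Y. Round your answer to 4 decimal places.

r = Cov(X,Y) / (s_X · s_Y) = 13.03 / (4.27 × 12.61)
  = 13.03 / 53.8447 ≈ 0.2420

0.2420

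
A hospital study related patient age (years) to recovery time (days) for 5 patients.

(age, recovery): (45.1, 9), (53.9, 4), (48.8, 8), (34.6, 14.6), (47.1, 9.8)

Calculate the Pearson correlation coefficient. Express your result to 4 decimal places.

-0.9719

n = 5, Σx = 229.5, Σy = 45.4, Σx² = 10736.23, Σy² = 470.2, Σxy = 1978.64
nΣxy − ΣxΣy = 9893.2 − 10419.3 = -526.1
nΣx² − (Σx)² = 53681.15 − 52670.25 = 1010.9; nΣy² − (Σy)² = 2351 − 2061.16 = 289.84
r = -526.1 / √(1010.9 × 289.84) = -526.1 / 541.2941 ≈ -0.9719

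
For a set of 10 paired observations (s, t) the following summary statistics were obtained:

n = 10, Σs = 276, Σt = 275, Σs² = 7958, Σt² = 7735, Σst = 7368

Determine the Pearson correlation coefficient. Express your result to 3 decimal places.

r = (nΣst − ΣsΣt) / √[(nΣs² − (Σs)²)(nΣt² − (Σt)²)]
Numerator: 10×7368 − 276×275 = -2220
Denominator: √[(79580 − 76176)(77350 − 75625)] = √[3404 × 1725] = 2423.2004
r = -2220 / 2423.2004 ≈ -0.916

-0.916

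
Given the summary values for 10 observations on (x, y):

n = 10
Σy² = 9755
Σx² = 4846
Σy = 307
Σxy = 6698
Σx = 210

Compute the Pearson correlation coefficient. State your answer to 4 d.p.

0.6616

r = (nΣxy − ΣxΣy) / √[(nΣx² − (Σx)²)(nΣy² − (Σy)²)]
Numerator: 10×6698 − 210×307 = 2510
Denominator: √[(48460 − 44100)(97550 − 94249)] = √[4360 × 3301] = 3793.7264
r = 2510 / 3793.7264 ≈ 0.6616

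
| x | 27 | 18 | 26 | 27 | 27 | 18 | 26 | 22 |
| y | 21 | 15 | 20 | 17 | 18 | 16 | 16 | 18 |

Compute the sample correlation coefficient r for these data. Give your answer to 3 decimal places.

n = 8, Σx = 191, Σy = 141, Σx² = 4671, Σy² = 2515, Σxy = 3402
nΣxy − ΣxΣy = 27216 − 26931 = 285
nΣx² − (Σx)² = 37368 − 36481 = 887; nΣy² − (Σy)² = 20120 − 19881 = 239
r = 285 / √(887 × 239) = 285 / 460.4270 ≈ 0.619

0.619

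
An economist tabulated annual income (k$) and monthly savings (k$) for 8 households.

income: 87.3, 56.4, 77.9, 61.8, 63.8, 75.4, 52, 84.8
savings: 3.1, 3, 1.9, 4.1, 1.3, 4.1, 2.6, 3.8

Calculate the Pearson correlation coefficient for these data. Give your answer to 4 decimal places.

n = 8, Σx = 559.4, Σy = 23.9, Σx² = 40340.54, Σy² = 78.73, Σxy = 1690.74
nΣxy − ΣxΣy = 13525.92 − 13369.66 = 156.26
nΣx² − (Σx)² = 322724.32 − 312928.36 = 9795.96; nΣy² − (Σy)² = 629.84 − 571.21 = 58.63
r = 156.26 / √(9795.96 × 58.63) = 156.26 / 757.8503 ≈ 0.2062

0.2062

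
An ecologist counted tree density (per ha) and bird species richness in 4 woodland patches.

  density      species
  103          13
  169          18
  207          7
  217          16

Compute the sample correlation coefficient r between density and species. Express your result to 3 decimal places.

-0.126

n = 4, Σx = 696, Σy = 54, Σx² = 129108, Σy² = 798, Σxy = 9302
nΣxy − ΣxΣy = 37208 − 37584 = -376
nΣx² − (Σx)² = 516432 − 484416 = 32016; nΣy² − (Σy)² = 3192 − 2916 = 276
r = -376 / √(32016 × 276) = -376 / 2972.6110 ≈ -0.126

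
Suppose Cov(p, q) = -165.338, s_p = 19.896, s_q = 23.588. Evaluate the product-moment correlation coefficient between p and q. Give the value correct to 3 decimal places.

r = Cov(p,q) / (s_p · s_q) = -165.338 / (19.896 × 23.588)
  = -165.338 / 469.3068 ≈ -0.352

-0.352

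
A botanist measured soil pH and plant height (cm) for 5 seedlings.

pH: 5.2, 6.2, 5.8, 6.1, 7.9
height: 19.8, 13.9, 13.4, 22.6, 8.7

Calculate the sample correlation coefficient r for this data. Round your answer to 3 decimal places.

-0.709

n = 5, Σx = 31.2, Σy = 78.4, Σx² = 198.74, Σy² = 1351.26, Σxy = 473.45
nΣxy − ΣxΣy = 2367.25 − 2446.08 = -78.83
nΣx² − (Σx)² = 993.7 − 973.44 = 20.26; nΣy² − (Σy)² = 6756.3 − 6146.56 = 609.74
r = -78.83 / √(20.26 × 609.74) = -78.83 / 111.1455 ≈ -0.709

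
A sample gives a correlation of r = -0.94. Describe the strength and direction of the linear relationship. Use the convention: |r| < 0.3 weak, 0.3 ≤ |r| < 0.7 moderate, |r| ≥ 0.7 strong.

r = -0.94 < 0 so the relationship is negative.
|r| = 0.94, which falls in the strong range.

strong negative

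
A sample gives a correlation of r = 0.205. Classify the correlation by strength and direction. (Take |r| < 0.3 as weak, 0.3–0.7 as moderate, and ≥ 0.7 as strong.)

weak positive

r = 0.205 > 0 so the relationship is positive.
|r| = 0.205, which falls in the weak range.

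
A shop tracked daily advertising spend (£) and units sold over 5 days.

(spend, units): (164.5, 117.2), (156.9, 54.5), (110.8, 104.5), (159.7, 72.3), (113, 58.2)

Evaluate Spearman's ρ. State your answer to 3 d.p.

Rank spend: 5, 3, 1, 4, 2
Rank units: 5, 1, 4, 3, 2
d = rank(spend) − rank(units): 0, 2, -3, 1, 0; Σd² = 14
ρ = 1 − 6Σd² / [n(n²−1)] = 1 − 6×14 / (5×24) = 1 − 84/120 ≈ 0.300

0.300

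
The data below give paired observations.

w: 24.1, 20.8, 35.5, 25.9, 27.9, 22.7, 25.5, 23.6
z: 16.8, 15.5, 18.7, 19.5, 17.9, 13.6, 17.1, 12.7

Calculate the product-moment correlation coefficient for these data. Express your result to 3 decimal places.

n = 8, Σw = 206, Σz = 131.8, Σw² = 5445.42, Σz² = 2211.5, Σwz = 3440.08
nΣwz − ΣwΣz = 27520.64 − 27150.8 = 369.84
nΣw² − (Σw)² = 43563.36 − 42436 = 1127.36; nΣz² − (Σz)² = 17692 − 17371.24 = 320.76
r = 369.84 / √(1127.36 × 320.76) = 369.84 / 601.3418 ≈ 0.615

0.615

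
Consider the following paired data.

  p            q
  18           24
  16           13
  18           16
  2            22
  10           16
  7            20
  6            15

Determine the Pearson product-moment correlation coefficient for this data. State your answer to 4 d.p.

-0.1546

n = 7, Σp = 77, Σq = 126, Σp² = 1093, Σq² = 2366, Σpq = 1362
nΣpq − ΣpΣq = 9534 − 9702 = -168
nΣp² − (Σp)² = 7651 − 5929 = 1722; nΣq² − (Σq)² = 16562 − 15876 = 686
r = -168 / √(1722 × 686) = -168 / 1086.8726 ≈ -0.1546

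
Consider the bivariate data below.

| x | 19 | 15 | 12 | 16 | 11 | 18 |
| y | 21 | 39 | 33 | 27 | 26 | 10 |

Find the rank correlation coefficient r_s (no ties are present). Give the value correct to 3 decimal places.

Rank x: 6, 3, 2, 4, 1, 5
Rank y: 2, 6, 5, 4, 3, 1
d = rank(x) − rank(y): 4, -3, -3, 0, -2, 4; Σd² = 54
ρ = 1 − 6Σd² / [n(n²−1)] = 1 − 6×54 / (6×35) = 1 − 324/210 ≈ -0.543

-0.543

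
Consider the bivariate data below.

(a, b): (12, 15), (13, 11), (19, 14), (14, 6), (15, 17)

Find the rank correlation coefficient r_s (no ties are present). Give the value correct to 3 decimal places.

0.100

Rank a: 1, 2, 5, 3, 4
Rank b: 4, 2, 3, 1, 5
d = rank(a) − rank(b): -3, 0, 2, 2, -1; Σd² = 18
ρ = 1 − 6Σd² / [n(n²−1)] = 1 − 6×18 / (5×24) = 1 − 108/120 ≈ 0.100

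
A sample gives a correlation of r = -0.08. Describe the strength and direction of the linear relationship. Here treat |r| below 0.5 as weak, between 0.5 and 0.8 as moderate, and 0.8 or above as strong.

weak negative

r = -0.08 < 0 so the relationship is negative.
|r| = 0.08, which falls in the weak range.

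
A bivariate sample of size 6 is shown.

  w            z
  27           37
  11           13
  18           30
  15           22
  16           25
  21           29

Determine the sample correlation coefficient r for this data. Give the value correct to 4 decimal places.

n = 6, Σw = 108, Σz = 156, Σw² = 2096, Σz² = 4388, Σwz = 3021
nΣwz − ΣwΣz = 18126 − 16848 = 1278
nΣw² − (Σw)² = 12576 − 11664 = 912; nΣz² − (Σz)² = 26328 − 24336 = 1992
r = 1278 / √(912 × 1992) = 1278 / 1347.8516 ≈ 0.9482

0.9482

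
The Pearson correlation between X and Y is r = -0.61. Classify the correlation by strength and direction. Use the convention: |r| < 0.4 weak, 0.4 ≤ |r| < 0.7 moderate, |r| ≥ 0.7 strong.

r = -0.61 < 0 so the relationship is negative.
|r| = 0.61, which falls in the moderate range.

moderate negative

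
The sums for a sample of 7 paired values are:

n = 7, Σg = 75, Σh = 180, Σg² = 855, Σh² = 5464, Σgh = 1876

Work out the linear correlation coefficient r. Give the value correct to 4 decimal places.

r = (nΣgh − ΣgΣh) / √[(nΣg² − (Σg)²)(nΣh² − (Σh)²)]
Numerator: 7×1876 − 75×180 = -368
Denominator: √[(5985 − 5625)(38248 − 32400)] = √[360 × 5848] = 1450.9583
r = -368 / 1450.9583 ≈ -0.2536

-0.2536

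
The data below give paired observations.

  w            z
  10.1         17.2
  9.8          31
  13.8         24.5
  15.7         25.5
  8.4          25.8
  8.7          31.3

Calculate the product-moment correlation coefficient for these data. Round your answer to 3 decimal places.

-0.212

n = 6, Σw = 66.5, Σz = 155.3, Σw² = 781.23, Σz² = 4152.67, Σwz = 1705
nΣwz − ΣwΣz = 10230 − 10327.45 = -97.45
nΣw² − (Σw)² = 4687.38 − 4422.25 = 265.13; nΣz² − (Σz)² = 24916.02 − 24118.09 = 797.93
r = -97.45 / √(265.13 × 797.93) = -97.45 / 459.9513 ≈ -0.212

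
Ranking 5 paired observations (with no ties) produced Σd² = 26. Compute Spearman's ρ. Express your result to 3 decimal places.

-0.300

ρ = 1 − 6Σd² / [n(n²−1)] = 1 − 6×26 / (5×24)
  = 1 − 156/120 = 1 − 1.3000 ≈ -0.300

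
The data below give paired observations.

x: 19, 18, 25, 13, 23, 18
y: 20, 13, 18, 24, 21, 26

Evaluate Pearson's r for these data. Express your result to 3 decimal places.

n = 6, Σx = 116, Σy = 122, Σx² = 2332, Σy² = 2586, Σxy = 2327
nΣxy − ΣxΣy = 13962 − 14152 = -190
nΣx² − (Σx)² = 13992 − 13456 = 536; nΣy² − (Σy)² = 15516 − 14884 = 632
r = -190 / √(536 × 632) = -190 / 582.0241 ≈ -0.326

-0.326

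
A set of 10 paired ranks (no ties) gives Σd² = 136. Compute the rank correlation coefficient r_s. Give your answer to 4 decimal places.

0.1758

ρ = 1 − 6Σd² / [n(n²−1)] = 1 − 6×136 / (10×99)
  = 1 − 816/990 = 1 − 0.82424 ≈ 0.1758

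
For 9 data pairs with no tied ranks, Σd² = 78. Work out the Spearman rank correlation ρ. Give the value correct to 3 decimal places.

ρ = 1 − 6Σd² / [n(n²−1)] = 1 − 6×78 / (9×80)
  = 1 − 468/720 = 1 − 0.6500 ≈ 0.350

0.350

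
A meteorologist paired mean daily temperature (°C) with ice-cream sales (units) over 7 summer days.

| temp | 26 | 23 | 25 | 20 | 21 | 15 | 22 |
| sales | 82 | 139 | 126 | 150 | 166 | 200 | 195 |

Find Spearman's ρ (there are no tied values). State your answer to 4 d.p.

Rank temp: 7, 5, 6, 2, 3, 1, 4
Rank sales: 1, 3, 2, 4, 5, 7, 6
d = rank(temp) − rank(sales): 6, 2, 4, -2, -2, -6, -2; Σd² = 104
ρ = 1 − 6Σd² / [n(n²−1)] = 1 − 6×104 / (7×48) = 1 − 624/336 ≈ -0.8571

-0.8571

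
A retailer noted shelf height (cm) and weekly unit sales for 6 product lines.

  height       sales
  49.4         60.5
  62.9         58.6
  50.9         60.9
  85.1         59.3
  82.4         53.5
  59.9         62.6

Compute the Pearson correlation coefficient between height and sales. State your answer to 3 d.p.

n = 6, Σx = 390.6, Σy = 355.4, Σx² = 26607.36, Σy² = 21100.52, Σxy = 22979.02
nΣxy − ΣxΣy = 137874.12 − 138819.24 = -945.12
nΣx² − (Σx)² = 159644.16 − 152568.36 = 7075.8; nΣy² − (Σy)² = 126603.12 − 126309.16 = 293.96
r = -945.12 / √(7075.8 × 293.96) = -945.12 / 1442.2213 ≈ -0.655

-0.655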